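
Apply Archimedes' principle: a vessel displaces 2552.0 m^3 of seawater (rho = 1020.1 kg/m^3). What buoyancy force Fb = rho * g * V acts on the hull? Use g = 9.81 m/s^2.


Formula: Fb = rho * g * V
Substituting: Fb = 1020.1 * 9.81 * 2552.0
Intermediate: 1020.1 * 9.81 = 10007.181
Result: Fb = 10007.181 * 2552.0 ≈ 25538000 N (5 s.f.)

25538000 N


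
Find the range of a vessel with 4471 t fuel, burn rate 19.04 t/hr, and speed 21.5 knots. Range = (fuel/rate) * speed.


Formula: endurance = fuel / rate; range = endurance * speed
Step 1 — endurance = 4471 / 19.04 = 234.8214 hours
Step 2 — range = 234.8214 * 21.5 ≈ 5048.7 nautical miles (5 s.f.)

5048.7 NM


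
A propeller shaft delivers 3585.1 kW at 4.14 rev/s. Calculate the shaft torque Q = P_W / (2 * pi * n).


Formula: Q = P_W / (2 * pi * n)
Step 1 — P_W = 3585.1 kW * 1000 = 3585100.0 W
Step 2 — 2 * pi * n = 2 * pi * 4.14 = 26.012387
Step 3 — Q = 3585100.0 / 26.012387 ≈ 137820 N·m (5 s.f.)

137820 N·m


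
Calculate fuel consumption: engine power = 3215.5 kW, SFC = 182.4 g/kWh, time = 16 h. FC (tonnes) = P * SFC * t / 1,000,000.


Formula: FC (tonnes) = P * SFC * t / 1,000,000
Step 1 — P * SFC * t = 3215.5 * 182.4 * 16 = 9384115.2 g
Step 2 — FC (tonnes) = 9384115.2 / 1,000,000 ≈ 9.3841 tonnes (5 s.f.)

9.3841 tonnes


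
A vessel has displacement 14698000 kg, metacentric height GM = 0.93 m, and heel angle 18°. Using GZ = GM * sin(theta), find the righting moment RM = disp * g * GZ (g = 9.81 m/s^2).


Formula: GZ = GM * sin(theta); RM = disp * g * GZ
Step 1 — GZ = 0.93 * sin(18°) = 0.93 * 0.309017 = 0.287386 m
Step 2 — RM = 14698000 * 9.81 * 0.287386 ≈ 41437000 N·m (5 s.f.)

41437000 N·m


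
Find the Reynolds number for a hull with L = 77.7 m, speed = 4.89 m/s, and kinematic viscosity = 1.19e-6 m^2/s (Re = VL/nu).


Formula: Re = V * L / nu
Step 1 — V * L = 4.89 * 77.7 = 379.953 m^2/s
Step 2 — Re = 379.953 / 1.19e-6 = 3.19e+08

3.19e+08


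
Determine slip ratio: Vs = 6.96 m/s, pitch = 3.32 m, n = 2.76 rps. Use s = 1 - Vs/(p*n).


Formula: s = 1 - Vs / (p * n)
Step 1 — p * n = 3.32 * 2.76 = 9.1632
Step 2 — Vs / (p*n) = 6.96 / 9.1632 = 0.75956 (6 d.p.)
Step 3 — s = 1 - 0.75956 = 0.24044

0.24044


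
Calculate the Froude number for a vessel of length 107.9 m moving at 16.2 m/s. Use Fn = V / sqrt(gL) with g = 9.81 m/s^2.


Formula: Fn = V / sqrt(g * L)
Step 1 — g * L = 9.81 * 107.9 = 1058.499
Step 2 — sqrt(g * L) = sqrt(1058.499) = 32.534582
Step 3 — Fn = 16.2 / 32.534582 ≈ 0.49793 (5 s.f.)

0.49793


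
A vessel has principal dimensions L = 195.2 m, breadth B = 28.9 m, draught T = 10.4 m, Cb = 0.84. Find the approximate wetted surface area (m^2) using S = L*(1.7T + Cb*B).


Formula: S = 1.7*L*T + V/T with V = Cb*L*B*T, i.e. S = L * (1.7*T + Cb*B)
Step 1 — 1.7*T = 1.7 * 10.4 = 17.68 m
Step 2 — Cb*B = 0.84 * 28.9 = 24.276 m
Step 3 — 1.7*T + Cb*B = 17.68 + 24.276 = 41.956 m
Step 4 — S = 195.2 * 41.956 ≈ 8189.8 m^2 (5 s.f.)

8189.8 m^2


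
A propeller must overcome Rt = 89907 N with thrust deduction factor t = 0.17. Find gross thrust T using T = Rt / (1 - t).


Formula: T = Rt / (1 - t)
Step 1 — (1 - t) = 1 - 0.17 = 0.83
Step 2 — T = 89907 / 0.83 ≈ 108320 N (5 s.f.)

108320 N


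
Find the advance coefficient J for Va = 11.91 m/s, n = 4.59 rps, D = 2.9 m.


Formula: J = Va / (n * D)
Step 1 — n * D = 4.59 * 2.9 = 13.311
Step 2 — J = 11.91 / 13.311 ≈ 0.89475 (5 s.f.)

0.89475


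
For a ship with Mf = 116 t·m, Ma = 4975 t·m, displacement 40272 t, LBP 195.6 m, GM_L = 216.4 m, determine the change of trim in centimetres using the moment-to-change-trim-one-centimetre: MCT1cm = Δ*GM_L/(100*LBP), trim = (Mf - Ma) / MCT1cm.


Formula: net trimming moment = Mf - Ma; MCT1cm = Δ*GM_L/(100*LBP); trim = net moment / MCT1cm
Step 1 — net trimming moment = 116 - 4975 = -4859 t·m
Step 2 — MCT1cm = 40272 * 216.4 / (100 * 195.6) = 445.545 t·m/cm
Step 3 — trim = -4859 / 445.545 ≈ -10.906 cm (5 s.f.)

-10.906 cm


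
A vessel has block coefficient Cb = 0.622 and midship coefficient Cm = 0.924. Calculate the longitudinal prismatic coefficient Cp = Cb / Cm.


Formula: Cp = Cb / Cm
Substituting: Cp = 0.622 / 0.924
Result: Cp ≈ 0.67316 (5 s.f.)

0.67316


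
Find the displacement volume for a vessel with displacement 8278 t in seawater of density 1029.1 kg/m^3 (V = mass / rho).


Formula: V = mass / rho
Step 1 — convert tonnes to kg: 8278 t * 1000 = 8278000 kg
Step 2 — V = 8278000 / 1029.1 ≈ 8043.9 m^3 (5 s.f.)

8043.9 m^3


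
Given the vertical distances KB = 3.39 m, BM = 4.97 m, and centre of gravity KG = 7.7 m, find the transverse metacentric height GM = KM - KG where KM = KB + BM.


Formula: GM = KB + BM - KG
Step 1 — KM = KB + BM = 3.39 + 4.97 = 8.36 m
Step 2 — GM = KM - KG = 8.36 - 7.7 = 0.66 m

0.66 m


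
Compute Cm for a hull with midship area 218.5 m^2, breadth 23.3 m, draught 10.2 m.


Formula: Cm = Am / (B * T)
Step 1 — B * T = 23.3 * 10.2 = 237.66 m^2
Step 2 — Cm = 218.5 / 237.66 ≈ 0.91938 (5 s.f.)

0.91938


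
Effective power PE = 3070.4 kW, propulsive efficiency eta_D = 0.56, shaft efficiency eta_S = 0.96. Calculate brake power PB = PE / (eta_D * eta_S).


Formula: PB = PE / (eta_D * eta_S)
Step 1 — combined efficiency = eta_D * eta_S = 0.56 * 0.96 = 0.5376
Step 2 — PB = 3070.4 / 0.5376 ≈ 5711.3 kW (5 s.f.)

5711.3 kW


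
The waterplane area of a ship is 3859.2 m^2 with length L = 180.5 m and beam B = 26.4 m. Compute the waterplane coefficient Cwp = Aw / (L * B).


Formula: Cwp = Aw / (L * B)
Step 1 — L * B = 180.5 * 26.4 = 4765.2 m^2
Step 2 — Cwp = 3859.2 / 4765.2 ≈ 0.80987 (5 s.f.)

0.80987


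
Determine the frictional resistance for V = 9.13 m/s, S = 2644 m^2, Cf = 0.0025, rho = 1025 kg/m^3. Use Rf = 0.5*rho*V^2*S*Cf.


Formula: Rf = 0.5 * rho * V^2 * S * Cf
Step 1 — V^2 = 9.13^2 = 83.3569
Step 2 — 0.5 * rho * V^2 = 0.5 * 1025 * 83.3569 = 42720.41125
Step 3 — Rf = 42720.41125 * 2644 * 0.0025 ≈ 282380 N (5 s.f.)

282380 N


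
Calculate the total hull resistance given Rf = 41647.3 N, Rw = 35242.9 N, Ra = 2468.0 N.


Formula: Rt = Rf + Rw + Ra
Substituting: Rt = 41647.3 + 35242.9 + 2468.0
Result: Rt = 79358.2 N

79358.2 N


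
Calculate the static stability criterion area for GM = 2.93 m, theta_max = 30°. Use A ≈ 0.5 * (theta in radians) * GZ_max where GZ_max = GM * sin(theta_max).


Formula: GZ_max = GM * sin(theta); Area = 0.5 * theta_rad * GZ_max
Step 1 — GZ_max = 2.93 * sin(30°) = 2.93 * 0.5 = 1.465 m
Step 2 — theta_rad = 30 * pi/180 = 0.523599 rad
Step 3 — Area = 0.5 * 0.523599 * 1.465 ≈ 0.38354 m·rad (5 s.f.)

0.38354 m·rad


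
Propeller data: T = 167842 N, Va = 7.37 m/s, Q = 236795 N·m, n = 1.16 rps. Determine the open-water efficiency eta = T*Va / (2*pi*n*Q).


Formula: eta = T * Va / (2 * pi * n * Q)
Step 1 — numerator = T * Va = 167842 * 7.37 = 1236995.54
Step 2 — 2 * pi * n = 2 * pi * 1.16 = 7.288495
Step 3 — denominator = 7.288495 * 236795 = 1725879.17
Step 4 — eta = 1236995.54 / 1725879.17 ≈ 0.71673 (5 s.f.)

0.71673


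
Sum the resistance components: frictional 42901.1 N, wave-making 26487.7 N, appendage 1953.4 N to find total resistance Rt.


Formula: Rt = Rf + Rw + Ra
Substituting: Rt = 42901.1 + 26487.7 + 1953.4
Result: Rt = 71342.2 N

71342.2 N


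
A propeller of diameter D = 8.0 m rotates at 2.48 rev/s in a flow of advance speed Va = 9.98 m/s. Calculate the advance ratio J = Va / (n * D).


Formula: J = Va / (n * D)
Step 1 — n * D = 2.48 * 8.0 = 19.84
Step 2 — J = 9.98 / 19.84 ≈ 0.50302 (5 s.f.)

0.50302


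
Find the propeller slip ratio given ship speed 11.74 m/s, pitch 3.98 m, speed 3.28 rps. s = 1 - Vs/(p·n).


Formula: s = 1 - Vs / (p * n)
Step 1 — p * n = 3.98 * 3.28 = 13.0544
Step 2 — Vs / (p*n) = 11.74 / 13.0544 = 0.899314 (6 d.p.)
Step 3 — s = 1 - 0.899314 = 0.100686

0.100686


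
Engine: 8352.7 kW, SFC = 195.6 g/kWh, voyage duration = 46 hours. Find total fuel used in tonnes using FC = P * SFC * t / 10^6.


Formula: FC (tonnes) = P * SFC * t / 1,000,000
Step 1 — P * SFC * t = 8352.7 * 195.6 * 46 = 75154253.52 g
Step 2 — FC (tonnes) = 75154253.52 / 1,000,000 ≈ 75.154 tonnes (5 s.f.)

75.154 tonnes


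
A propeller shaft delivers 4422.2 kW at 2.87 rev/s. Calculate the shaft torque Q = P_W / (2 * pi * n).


Formula: Q = P_W / (2 * pi * n)
Step 1 — P_W = 4422.2 kW * 1000 = 4422200.0 W
Step 2 — 2 * pi * n = 2 * pi * 2.87 = 18.032742
Step 3 — Q = 4422200.0 / 18.032742 ≈ 245230 N·m (5 s.f.)

245230 N·m


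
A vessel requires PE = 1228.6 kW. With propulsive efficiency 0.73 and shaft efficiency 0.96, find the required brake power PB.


Formula: PB = PE / (eta_D * eta_S)
Step 1 — combined efficiency = eta_D * eta_S = 0.73 * 0.96 = 0.7008
Step 2 — PB = 1228.6 / 0.7008 ≈ 1753.1 kW (5 s.f.)

1753.1 kW


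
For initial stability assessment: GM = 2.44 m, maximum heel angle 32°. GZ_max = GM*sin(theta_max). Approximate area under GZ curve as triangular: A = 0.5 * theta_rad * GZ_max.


Formula: GZ_max = GM * sin(theta); Area = 0.5 * theta_rad * GZ_max
Step 1 — GZ_max = 2.44 * sin(32°) = 2.44 * 0.529919 = 1.293002 m
Step 2 — theta_rad = 32 * pi/180 = 0.558505 rad
Step 3 — Area = 0.5 * 0.558505 * 1.293002 ≈ 0.36107 m·rad (5 s.f.)

0.36107 m·rad


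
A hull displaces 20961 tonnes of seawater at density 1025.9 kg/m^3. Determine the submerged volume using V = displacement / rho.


Formula: V = mass / rho
Step 1 — convert tonnes to kg: 20961 t * 1000 = 20961000 kg
Step 2 — V = 20961000 / 1025.9 ≈ 20432 m^3 (5 s.f.)

20432 m^3


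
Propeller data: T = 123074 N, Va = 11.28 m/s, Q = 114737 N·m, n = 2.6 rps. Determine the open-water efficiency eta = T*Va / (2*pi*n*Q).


Formula: eta = T * Va / (2 * pi * n * Q)
Step 1 — numerator = T * Va = 123074 * 11.28 = 1388274.72
Step 2 — 2 * pi * n = 2 * pi * 2.6 = 16.336282
Step 3 — denominator = 16.336282 * 114737 = 1874375.99
Step 4 — eta = 1388274.72 / 1874375.99 ≈ 0.74066 (5 s.f.)

0.74066


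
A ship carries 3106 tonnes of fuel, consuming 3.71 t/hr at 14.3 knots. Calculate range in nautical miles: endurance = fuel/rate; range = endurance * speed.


Formula: endurance = fuel / rate; range = endurance * speed
Step 1 — endurance = 3106 / 3.71 = 837.1968 hours
Step 2 — range = 837.1968 * 14.3 ≈ 11972 nautical miles (5 s.f.)

11972 NM


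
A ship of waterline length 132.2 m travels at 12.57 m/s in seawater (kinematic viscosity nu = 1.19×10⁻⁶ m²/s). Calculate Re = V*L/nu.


Formula: Re = V * L / nu
Step 1 — V * L = 12.57 * 132.2 = 1661.754 m^2/s
Step 2 — Re = 1661.754 / 1.19e-6 = 1.40e+09

1.40e+09


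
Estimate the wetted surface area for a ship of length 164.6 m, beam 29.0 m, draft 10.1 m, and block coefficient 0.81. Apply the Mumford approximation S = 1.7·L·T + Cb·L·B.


Formula: S = 1.7*L*T + V/T with V = Cb*L*B*T, i.e. S = L * (1.7*T + Cb*B)
Step 1 — 1.7*T = 1.7 * 10.1 = 17.17 m
Step 2 — Cb*B = 0.81 * 29.0 = 23.49 m
Step 3 — 1.7*T + Cb*B = 17.17 + 23.49 = 40.66 m
Step 4 — S = 164.6 * 40.66 ≈ 6692.6 m^2 (5 s.f.)

6692.6 m^2


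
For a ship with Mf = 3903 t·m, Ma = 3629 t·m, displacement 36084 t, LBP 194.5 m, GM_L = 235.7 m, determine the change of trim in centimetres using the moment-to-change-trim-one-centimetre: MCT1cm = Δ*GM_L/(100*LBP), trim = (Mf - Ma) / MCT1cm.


Formula: net trimming moment = Mf - Ma; MCT1cm = Δ*GM_L/(100*LBP); trim = net moment / MCT1cm
Step 1 — net trimming moment = 3903 - 3629 = 274 t·m
Step 2 — MCT1cm = 36084 * 235.7 / (100 * 194.5) = 437.275 t·m/cm
Step 3 — trim = 274 / 437.275 ≈ 0.62661 cm (5 s.f.)

0.62661 cm


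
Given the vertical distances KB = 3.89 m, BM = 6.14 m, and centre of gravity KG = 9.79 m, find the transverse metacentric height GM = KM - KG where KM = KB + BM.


Formula: GM = KB + BM - KG
Step 1 — KM = KB + BM = 3.89 + 6.14 = 10.03 m
Step 2 — GM = KM - KG = 10.03 - 9.79 = 0.24 m

0.24 m


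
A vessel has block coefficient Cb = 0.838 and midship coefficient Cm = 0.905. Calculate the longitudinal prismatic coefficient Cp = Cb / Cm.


Formula: Cp = Cb / Cm
Substituting: Cp = 0.838 / 0.905
Result: Cp ≈ 0.92597 (5 s.f.)

0.92597


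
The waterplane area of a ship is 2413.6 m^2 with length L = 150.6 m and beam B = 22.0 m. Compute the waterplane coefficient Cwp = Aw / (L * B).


Formula: Cwp = Aw / (L * B)
Step 1 — L * B = 150.6 * 22.0 = 3313.2 m^2
Step 2 — Cwp = 2413.6 / 3313.2 ≈ 0.72848 (5 s.f.)

0.72848


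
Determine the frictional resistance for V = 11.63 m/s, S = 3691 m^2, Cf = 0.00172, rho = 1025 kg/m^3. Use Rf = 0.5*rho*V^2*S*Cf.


Formula: Rf = 0.5 * rho * V^2 * S * Cf
Step 1 — V^2 = 11.63^2 = 135.2569
Step 2 — 0.5 * rho * V^2 = 0.5 * 1025 * 135.2569 = 69319.16125
Step 3 — Rf = 69319.16125 * 3691 * 0.00172 ≈ 440070 N (5 s.f.)

440070 N


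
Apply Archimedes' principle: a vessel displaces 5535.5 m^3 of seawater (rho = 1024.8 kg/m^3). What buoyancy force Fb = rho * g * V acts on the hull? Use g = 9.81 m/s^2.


Formula: Fb = rho * g * V
Substituting: Fb = 1024.8 * 9.81 * 5535.5
Intermediate: 1024.8 * 9.81 = 10053.288
Result: Fb = 10053.288 * 5535.5 ≈ 55650000 N (5 s.f.)

55650000 N


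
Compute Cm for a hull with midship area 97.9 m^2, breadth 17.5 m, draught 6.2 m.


Formula: Cm = Am / (B * T)
Step 1 — B * T = 17.5 * 6.2 = 108.5 m^2
Step 2 — Cm = 97.9 / 108.5 ≈ 0.90230 (5 s.f.)

0.90230


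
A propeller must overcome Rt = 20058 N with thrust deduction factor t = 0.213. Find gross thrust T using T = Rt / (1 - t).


Formula: T = Rt / (1 - t)
Step 1 — (1 - t) = 1 - 0.213 = 0.787
Step 2 — T = 20058 / 0.787 ≈ 25487 N (5 s.f.)

25487 N


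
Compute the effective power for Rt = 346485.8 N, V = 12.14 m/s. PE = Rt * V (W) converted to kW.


Formula: PE = Rt * V / 1000 (kW)
Step 1 — PE (W) = 346485.8 * 12.14 = 4206337.612 W
Step 2 — PE (kW) = 4206337.612 / 1000 ≈ 4206.3 kW (5 s.f.)

4206.3 kW


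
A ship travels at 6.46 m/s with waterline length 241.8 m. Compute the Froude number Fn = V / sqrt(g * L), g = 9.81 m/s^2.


Formula: Fn = V / sqrt(g * L)
Step 1 — g * L = 9.81 * 241.8 = 2372.058
Step 2 — sqrt(g * L) = sqrt(2372.058) = 48.703778
Step 3 — Fn = 6.46 / 48.703778 ≈ 0.13264 (5 s.f.)

0.13264


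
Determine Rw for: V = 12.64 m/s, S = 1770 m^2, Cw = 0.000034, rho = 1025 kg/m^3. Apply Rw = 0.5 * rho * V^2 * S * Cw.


Formula: Rw = 0.5 * rho * V^2 * S * Cw
Step 1 — V^2 = 12.64^2 = 159.7696
Step 2 — 0.5 * rho * V^2 = 0.5 * 1025 * 159.7696 = 81881.92
Step 3 — Rw = 81881.92 * 1770 * 0.000034 ≈ 4927.7 N (5 s.f.)

4927.7 N


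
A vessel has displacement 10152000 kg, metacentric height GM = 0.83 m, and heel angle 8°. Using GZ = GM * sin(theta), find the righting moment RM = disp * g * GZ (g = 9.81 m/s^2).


Formula: GZ = GM * sin(theta); RM = disp * g * GZ
Step 1 — GZ = 0.83 * sin(8°) = 0.83 * 0.139173 = 0.115514 m
Step 2 — RM = 10152000 * 9.81 * 0.115514 ≈ 11504000 N·m (5 s.f.)

11504000 N·m


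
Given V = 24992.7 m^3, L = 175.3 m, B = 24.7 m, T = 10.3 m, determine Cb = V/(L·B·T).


Formula: Cb = V / (L * B * T)
Step 1 — L * B * T = 175.3 * 24.7 * 10.3 = 44598.073 m^3
Step 2 — Cb = 24992.7 / 44598.073 ≈ 0.56040 (5 s.f.)

0.56040


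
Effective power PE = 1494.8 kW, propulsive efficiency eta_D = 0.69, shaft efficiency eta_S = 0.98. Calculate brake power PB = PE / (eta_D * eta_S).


Formula: PB = PE / (eta_D * eta_S)
Step 1 — combined efficiency = eta_D * eta_S = 0.69 * 0.98 = 0.6762
Step 2 — PB = 1494.8 / 0.6762 ≈ 2210.6 kW (5 s.f.)

2210.6 kW


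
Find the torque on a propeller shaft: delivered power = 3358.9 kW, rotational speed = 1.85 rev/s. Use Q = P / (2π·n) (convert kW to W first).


Formula: Q = P_W / (2 * pi * n)
Step 1 — P_W = 3358.9 kW * 1000 = 3358900.0 W
Step 2 — 2 * pi * n = 2 * pi * 1.85 = 11.623893
Step 3 — Q = 3358900.0 / 11.623893 ≈ 288970 N·m (5 s.f.)

288970 N·m


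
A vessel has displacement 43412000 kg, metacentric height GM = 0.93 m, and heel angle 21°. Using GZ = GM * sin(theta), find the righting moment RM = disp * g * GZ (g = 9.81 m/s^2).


Formula: GZ = GM * sin(theta); RM = disp * g * GZ
Step 1 — GZ = 0.93 * sin(21°) = 0.93 * 0.358368 = 0.333282 m
Step 2 — RM = 43412000 * 9.81 * 0.333282 ≈ 141940000 N·m (5 s.f.)

141940000 N·m


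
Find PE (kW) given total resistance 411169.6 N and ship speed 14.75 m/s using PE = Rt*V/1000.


Formula: PE = Rt * V / 1000 (kW)
Step 1 — PE (W) = 411169.6 * 14.75 = 6064751.6 W
Step 2 — PE (kW) = 6064751.6 / 1000 ≈ 6064.8 kW (5 s.f.)

6064.8 kW


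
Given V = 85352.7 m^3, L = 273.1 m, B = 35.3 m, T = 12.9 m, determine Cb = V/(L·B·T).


Formula: Cb = V / (L * B * T)
Step 1 — L * B * T = 273.1 * 35.3 * 12.9 = 124361.547 m^3
Step 2 — Cb = 85352.7 / 124361.547 ≈ 0.68633 (5 s.f.)

0.68633


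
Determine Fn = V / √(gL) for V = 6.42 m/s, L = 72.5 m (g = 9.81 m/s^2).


Formula: Fn = V / sqrt(g * L)
Step 1 — g * L = 9.81 * 72.5 = 711.225
Step 2 — sqrt(g * L) = sqrt(711.225) = 26.668802
Step 3 — Fn = 6.42 / 26.668802 ≈ 0.24073 (5 s.f.)

0.24073


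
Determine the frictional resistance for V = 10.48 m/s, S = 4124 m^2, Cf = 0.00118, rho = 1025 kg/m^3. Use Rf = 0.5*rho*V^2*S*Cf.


Formula: Rf = 0.5 * rho * V^2 * S * Cf
Step 1 — V^2 = 10.48^2 = 109.8304
Step 2 — 0.5 * rho * V^2 = 0.5 * 1025 * 109.8304 = 56288.08
Step 3 — Rf = 56288.08 * 4124 * 0.00118 ≈ 273920 N (5 s.f.)

273920 N


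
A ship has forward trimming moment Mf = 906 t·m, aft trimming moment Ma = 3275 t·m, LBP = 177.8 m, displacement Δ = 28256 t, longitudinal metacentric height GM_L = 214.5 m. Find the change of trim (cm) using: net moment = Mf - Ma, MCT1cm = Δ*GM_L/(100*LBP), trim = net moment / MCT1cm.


Formula: net trimming moment = Mf - Ma; MCT1cm = Δ*GM_L/(100*LBP); trim = net moment / MCT1cm
Step 1 — net trimming moment = 906 - 3275 = -2369 t·m
Step 2 — MCT1cm = 28256 * 214.5 / (100 * 177.8) = 340.8837 t·m/cm
Step 3 — trim = -2369 / 340.8837 ≈ -6.9496 cm (5 s.f.)

-6.9496 cm


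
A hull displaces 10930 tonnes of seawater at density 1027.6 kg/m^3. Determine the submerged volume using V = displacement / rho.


Formula: V = mass / rho
Step 1 — convert tonnes to kg: 10930 t * 1000 = 10930000 kg
Step 2 — V = 10930000 / 1027.6 ≈ 10636 m^3 (5 s.f.)

10636 m^3


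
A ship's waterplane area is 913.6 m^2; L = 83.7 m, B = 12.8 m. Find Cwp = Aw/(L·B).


Formula: Cwp = Aw / (L * B)
Step 1 — L * B = 83.7 * 12.8 = 1071.36 m^2
Step 2 — Cwp = 913.6 / 1071.36 ≈ 0.85275 (5 s.f.)

0.85275


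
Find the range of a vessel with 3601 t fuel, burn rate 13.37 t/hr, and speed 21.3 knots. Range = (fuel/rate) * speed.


Formula: endurance = fuel / rate; range = endurance * speed
Step 1 — endurance = 3601 / 13.37 = 269.3343 hours
Step 2 — range = 269.3343 * 21.3 ≈ 5736.8 nautical miles (5 s.f.)

5736.8 NM


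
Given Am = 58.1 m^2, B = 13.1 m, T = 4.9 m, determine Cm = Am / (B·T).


Formula: Cm = Am / (B * T)
Step 1 — B * T = 13.1 * 4.9 = 64.19 m^2
Step 2 — Cm = 58.1 / 64.19 ≈ 0.90513 (5 s.f.)

0.90513


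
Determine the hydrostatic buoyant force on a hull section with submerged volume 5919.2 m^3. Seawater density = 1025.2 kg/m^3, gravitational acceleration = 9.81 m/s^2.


Formula: Fb = rho * g * V
Substituting: Fb = 1025.2 * 9.81 * 5919.2
Intermediate: 1025.2 * 9.81 = 10057.212
Result: Fb = 10057.212 * 5919.2 ≈ 59531000 N (5 s.f.)

59531000 N


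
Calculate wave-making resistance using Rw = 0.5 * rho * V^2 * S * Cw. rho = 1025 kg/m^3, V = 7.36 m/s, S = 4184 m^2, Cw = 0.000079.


Formula: Rw = 0.5 * rho * V^2 * S * Cw
Step 1 — V^2 = 7.36^2 = 54.1696
Step 2 — 0.5 * rho * V^2 = 0.5 * 1025 * 54.1696 = 27761.92
Step 3 — Rw = 27761.92 * 4184 * 0.000079 ≈ 9176.3 N (5 s.f.)

9176.3 N


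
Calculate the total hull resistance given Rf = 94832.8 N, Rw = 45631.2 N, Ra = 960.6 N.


Formula: Rt = Rf + Rw + Ra
Substituting: Rt = 94832.8 + 45631.2 + 960.6
Result: Rt = 141424.6 N

141424.6 N


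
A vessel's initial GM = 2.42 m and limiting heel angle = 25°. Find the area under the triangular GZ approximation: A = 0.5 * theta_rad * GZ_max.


Formula: GZ_max = GM * sin(theta); Area = 0.5 * theta_rad * GZ_max
Step 1 — GZ_max = 2.42 * sin(25°) = 2.42 * 0.422618 = 1.022736 m
Step 2 — theta_rad = 25 * pi/180 = 0.436332 rad
Step 3 — Area = 0.5 * 0.436332 * 1.022736 ≈ 0.22313 m·rad (5 s.f.)

0.22313 m·rad


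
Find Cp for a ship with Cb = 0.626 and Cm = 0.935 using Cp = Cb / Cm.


Formula: Cp = Cb / Cm
Substituting: Cp = 0.626 / 0.935
Result: Cp ≈ 0.66952 (5 s.f.)

0.66952


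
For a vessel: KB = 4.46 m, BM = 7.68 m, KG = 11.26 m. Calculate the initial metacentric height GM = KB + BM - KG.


Formula: GM = KB + BM - KG
Step 1 — KM = KB + BM = 4.46 + 7.68 = 12.14 m
Step 2 — GM = KM - KG = 12.14 - 11.26 = 0.88 m

0.88 m


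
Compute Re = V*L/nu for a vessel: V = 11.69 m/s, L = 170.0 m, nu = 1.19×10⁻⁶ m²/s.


Formula: Re = V * L / nu
Step 1 — V * L = 11.69 * 170.0 = 1987.3 m^2/s
Step 2 — Re = 1987.3 / 1.19e-6 = 1.67e+09

1.67e+09


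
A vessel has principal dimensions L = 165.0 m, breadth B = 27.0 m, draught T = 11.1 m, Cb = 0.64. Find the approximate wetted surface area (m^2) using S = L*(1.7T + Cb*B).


Formula: S = 1.7*L*T + V/T with V = Cb*L*B*T, i.e. S = L * (1.7*T + Cb*B)
Step 1 — 1.7*T = 1.7 * 11.1 = 18.87 m
Step 2 — Cb*B = 0.64 * 27.0 = 17.28 m
Step 3 — 1.7*T + Cb*B = 18.87 + 17.28 = 36.15 m
Step 4 — S = 165.0 * 36.15 ≈ 5964.8 m^2 (5 s.f.)

5964.8 m^2


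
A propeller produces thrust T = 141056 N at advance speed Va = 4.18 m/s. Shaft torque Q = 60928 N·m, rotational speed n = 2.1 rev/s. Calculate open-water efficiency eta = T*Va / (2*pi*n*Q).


Formula: eta = T * Va / (2 * pi * n * Q)
Step 1 — numerator = T * Va = 141056 * 4.18 = 589614.08
Step 2 — 2 * pi * n = 2 * pi * 2.1 = 13.194689
Step 3 — denominator = 13.194689 * 60928 = 803926.01
Step 4 — eta = 589614.08 / 803926.01 ≈ 0.73342 (5 s.f.)

0.73342


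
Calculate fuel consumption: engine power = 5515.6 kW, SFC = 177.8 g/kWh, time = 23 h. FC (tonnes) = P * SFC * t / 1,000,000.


Formula: FC (tonnes) = P * SFC * t / 1,000,000
Step 1 — P * SFC * t = 5515.6 * 177.8 * 23 = 22555494.64 g
Step 2 — FC (tonnes) = 22555494.64 / 1,000,000 ≈ 22.555 tonnes (5 s.f.)

22.555 tonnes


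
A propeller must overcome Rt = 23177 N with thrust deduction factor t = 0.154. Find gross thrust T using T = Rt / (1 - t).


Formula: T = Rt / (1 - t)
Step 1 — (1 - t) = 1 - 0.154 = 0.846
Step 2 — T = 23177 / 0.846 ≈ 27396 N (5 s.f.)

27396 N


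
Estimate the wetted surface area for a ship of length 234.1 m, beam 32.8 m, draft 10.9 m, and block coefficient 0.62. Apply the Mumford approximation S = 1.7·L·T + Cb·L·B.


Formula: S = 1.7*L*T + V/T with V = Cb*L*B*T, i.e. S = L * (1.7*T + Cb*B)
Step 1 — 1.7*T = 1.7 * 10.9 = 18.53 m
Step 2 — Cb*B = 0.62 * 32.8 = 20.336 m
Step 3 — 1.7*T + Cb*B = 18.53 + 20.336 = 38.866 m
Step 4 — S = 234.1 * 38.866 ≈ 9098.5 m^2 (5 s.f.)

9098.5 m^2


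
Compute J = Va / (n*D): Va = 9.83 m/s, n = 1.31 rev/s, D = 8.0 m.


Formula: J = Va / (n * D)
Step 1 — n * D = 1.31 * 8.0 = 10.48
Step 2 — J = 9.83 / 10.48 ≈ 0.93798 (5 s.f.)

0.93798


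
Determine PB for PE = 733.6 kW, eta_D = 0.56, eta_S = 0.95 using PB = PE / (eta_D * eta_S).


Formula: PB = PE / (eta_D * eta_S)
Step 1 — combined efficiency = eta_D * eta_S = 0.56 * 0.95 = 0.532
Step 2 — PB = 733.6 / 0.532 ≈ 1378.9 kW (5 s.f.)

1378.9 kW


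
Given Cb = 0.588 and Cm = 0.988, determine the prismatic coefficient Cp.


Formula: Cp = Cb / Cm
Substituting: Cp = 0.588 / 0.988
Result: Cp ≈ 0.59514 (5 s.f.)

0.59514


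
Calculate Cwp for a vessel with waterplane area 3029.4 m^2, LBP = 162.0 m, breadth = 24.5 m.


Formula: Cwp = Aw / (L * B)
Step 1 — L * B = 162.0 * 24.5 = 3969.0 m^2
Step 2 — Cwp = 3029.4 / 3969.0 ≈ 0.76327 (5 s.f.)

0.76327


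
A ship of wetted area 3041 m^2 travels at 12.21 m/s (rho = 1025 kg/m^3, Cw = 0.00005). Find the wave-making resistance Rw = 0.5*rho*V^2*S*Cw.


Formula: Rw = 0.5 * rho * V^2 * S * Cw
Step 1 — V^2 = 12.21^2 = 149.0841
Step 2 — 0.5 * rho * V^2 = 0.5 * 1025 * 149.0841 = 76405.60125
Step 3 — Rw = 76405.60125 * 3041 * 0.00005 ≈ 11617 N (5 s.f.)

11617 N


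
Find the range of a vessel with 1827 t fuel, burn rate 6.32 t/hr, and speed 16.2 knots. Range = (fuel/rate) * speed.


Formula: endurance = fuel / rate; range = endurance * speed
Step 1 — endurance = 1827 / 6.32 = 289.0823 hours
Step 2 — range = 289.0823 * 16.2 ≈ 4683.1 nautical miles (5 s.f.)

4683.1 NM


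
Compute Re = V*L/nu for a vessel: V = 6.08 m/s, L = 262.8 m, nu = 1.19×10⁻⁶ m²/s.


Formula: Re = V * L / nu
Step 1 — V * L = 6.08 * 262.8 = 1597.824 m^2/s
Step 2 — Re = 1597.824 / 1.19e-6 = 1.34e+09

1.34e+09


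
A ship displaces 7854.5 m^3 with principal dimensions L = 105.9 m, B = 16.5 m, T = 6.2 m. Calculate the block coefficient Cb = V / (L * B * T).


Formula: Cb = V / (L * B * T)
Step 1 — L * B * T = 105.9 * 16.5 * 6.2 = 10833.57 m^3
Step 2 — Cb = 7854.5 / 10833.57 ≈ 0.72501 (5 s.f.)

0.72501


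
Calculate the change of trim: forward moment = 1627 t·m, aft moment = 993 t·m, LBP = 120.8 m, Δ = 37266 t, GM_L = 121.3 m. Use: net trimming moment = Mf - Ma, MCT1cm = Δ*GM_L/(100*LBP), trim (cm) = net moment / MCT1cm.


Formula: net trimming moment = Mf - Ma; MCT1cm = Δ*GM_L/(100*LBP); trim = net moment / MCT1cm
Step 1 — net trimming moment = 1627 - 993 = 634 t·m
Step 2 — MCT1cm = 37266 * 121.3 / (100 * 120.8) = 374.2025 t·m/cm
Step 3 — trim = 634 / 374.2025 ≈ 1.6943 cm (5 s.f.)

1.6943 cm


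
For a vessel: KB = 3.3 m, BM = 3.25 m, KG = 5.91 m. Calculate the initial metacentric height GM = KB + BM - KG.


Formula: GM = KB + BM - KG
Step 1 — KM = KB + BM = 3.3 + 3.25 = 6.55 m
Step 2 — GM = KM - KG = 6.55 - 5.91 = 0.64 m

0.64 m


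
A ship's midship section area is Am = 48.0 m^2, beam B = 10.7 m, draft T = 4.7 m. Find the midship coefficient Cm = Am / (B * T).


Formula: Cm = Am / (B * T)
Step 1 — B * T = 10.7 * 4.7 = 50.29 m^2
Step 2 — Cm = 48.0 / 50.29 ≈ 0.95446 (5 s.f.)

0.95446


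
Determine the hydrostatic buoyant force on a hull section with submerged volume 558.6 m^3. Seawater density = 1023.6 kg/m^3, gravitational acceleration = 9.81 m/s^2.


Formula: Fb = rho * g * V
Substituting: Fb = 1023.6 * 9.81 * 558.6
Intermediate: 1023.6 * 9.81 = 10041.516
Result: Fb = 10041.516 * 558.6 ≈ 5609200 N (5 s.f.)

5609200 N


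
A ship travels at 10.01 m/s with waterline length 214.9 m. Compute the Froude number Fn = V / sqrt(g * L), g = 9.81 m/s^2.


Formula: Fn = V / sqrt(g * L)
Step 1 — g * L = 9.81 * 214.9 = 2108.169
Step 2 — sqrt(g * L) = sqrt(2108.169) = 45.914802
Step 3 — Fn = 10.01 / 45.914802 ≈ 0.21801 (5 s.f.)

0.21801


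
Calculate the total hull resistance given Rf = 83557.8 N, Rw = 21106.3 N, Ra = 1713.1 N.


Formula: Rt = Rf + Rw + Ra
Substituting: Rt = 83557.8 + 21106.3 + 1713.1
Result: Rt = 106377.2 N

106377.2 N


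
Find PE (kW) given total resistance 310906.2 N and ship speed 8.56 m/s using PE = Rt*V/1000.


Formula: PE = Rt * V / 1000 (kW)
Step 1 — PE (W) = 310906.2 * 8.56 = 2661357.072 W
Step 2 — PE (kW) = 2661357.072 / 1000 ≈ 2661.4 kW (5 s.f.)

2661.4 kW


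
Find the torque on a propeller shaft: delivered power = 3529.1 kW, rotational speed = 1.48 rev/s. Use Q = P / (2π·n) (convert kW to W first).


Formula: Q = P_W / (2 * pi * n)
Step 1 — P_W = 3529.1 kW * 1000 = 3529100.0 W
Step 2 — 2 * pi * n = 2 * pi * 1.48 = 9.299114
Step 3 — Q = 3529100.0 / 9.299114 ≈ 379510 N·m (5 s.f.)

379510 N·m


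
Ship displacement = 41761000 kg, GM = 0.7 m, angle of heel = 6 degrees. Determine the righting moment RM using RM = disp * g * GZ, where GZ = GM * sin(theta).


Formula: GZ = GM * sin(theta); RM = disp * g * GZ
Step 1 — GZ = 0.7 * sin(6°) = 0.7 * 0.104528 = 0.07317 m
Step 2 — RM = 41761000 * 9.81 * 0.07317 ≈ 29976000 N·m (5 s.f.)

29976000 N·m


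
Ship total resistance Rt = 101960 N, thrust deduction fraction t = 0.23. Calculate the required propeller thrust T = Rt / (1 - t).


Formula: T = Rt / (1 - t)
Step 1 — (1 - t) = 1 - 0.23 = 0.77
Step 2 — T = 101960 / 0.77 ≈ 132420 N (5 s.f.)

132420 N


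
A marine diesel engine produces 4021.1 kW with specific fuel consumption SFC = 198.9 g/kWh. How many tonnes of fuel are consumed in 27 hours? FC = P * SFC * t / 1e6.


Formula: FC (tonnes) = P * SFC * t / 1,000,000
Step 1 — P * SFC * t = 4021.1 * 198.9 * 27 = 21594513.33 g
Step 2 — FC (tonnes) = 21594513.33 / 1,000,000 ≈ 21.595 tonnes (5 s.f.)

21.595 tonnes


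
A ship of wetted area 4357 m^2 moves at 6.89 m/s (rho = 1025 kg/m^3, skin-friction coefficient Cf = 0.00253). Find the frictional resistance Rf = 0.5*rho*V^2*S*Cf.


Formula: Rf = 0.5 * rho * V^2 * S * Cf
Step 1 — V^2 = 6.89^2 = 47.4721
Step 2 — 0.5 * rho * V^2 = 0.5 * 1025 * 47.4721 = 24329.45125
Step 3 — Rf = 24329.45125 * 4357 * 0.00253 ≈ 268190 N (5 s.f.)

268190 N


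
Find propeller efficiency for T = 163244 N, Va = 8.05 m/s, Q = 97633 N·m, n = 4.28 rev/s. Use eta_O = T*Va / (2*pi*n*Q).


Formula: eta = T * Va / (2 * pi * n * Q)
Step 1 — numerator = T * Va = 163244 * 8.05 = 1314114.2
Step 2 — 2 * pi * n = 2 * pi * 4.28 = 26.892033
Step 3 — denominator = 26.892033 * 97633 = 2625549.86
Step 4 — eta = 1314114.2 / 2625549.86 ≈ 0.50051 (5 s.f.)

0.50051


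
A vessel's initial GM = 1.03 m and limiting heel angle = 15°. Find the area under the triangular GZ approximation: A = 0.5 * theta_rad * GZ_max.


Formula: GZ_max = GM * sin(theta); Area = 0.5 * theta_rad * GZ_max
Step 1 — GZ_max = 1.03 * sin(15°) = 1.03 * 0.258819 = 0.266584 m
Step 2 — theta_rad = 15 * pi/180 = 0.261799 rad
Step 3 — Area = 0.5 * 0.261799 * 0.266584 ≈ 0.034896 m·rad (5 s.f.)

0.034896 m·rad


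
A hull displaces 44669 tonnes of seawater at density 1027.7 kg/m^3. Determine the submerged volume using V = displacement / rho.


Formula: V = mass / rho
Step 1 — convert tonnes to kg: 44669 t * 1000 = 44669000 kg
Step 2 — V = 44669000 / 1027.7 ≈ 43465 m^3 (5 s.f.)

43465 m^3


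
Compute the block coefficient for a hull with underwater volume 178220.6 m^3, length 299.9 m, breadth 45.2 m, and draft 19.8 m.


Formula: Cb = V / (L * B * T)
Step 1 — L * B * T = 299.9 * 45.2 * 19.8 = 268398.504 m^3
Step 2 — Cb = 178220.6 / 268398.504 ≈ 0.66401 (5 s.f.)

0.66401


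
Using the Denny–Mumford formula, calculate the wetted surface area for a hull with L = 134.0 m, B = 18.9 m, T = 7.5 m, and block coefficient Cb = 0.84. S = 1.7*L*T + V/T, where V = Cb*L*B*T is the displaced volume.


Formula: S = 1.7*L*T + V/T with V = Cb*L*B*T, i.e. S = L * (1.7*T + Cb*B)
Step 1 — 1.7*T = 1.7 * 7.5 = 12.75 m
Step 2 — Cb*B = 0.84 * 18.9 = 15.876 m
Step 3 — 1.7*T + Cb*B = 12.75 + 15.876 = 28.626 m
Step 4 — S = 134.0 * 28.626 ≈ 3835.9 m^2 (5 s.f.)

3835.9 m^2


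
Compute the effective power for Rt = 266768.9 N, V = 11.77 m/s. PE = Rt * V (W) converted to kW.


Formula: PE = Rt * V / 1000 (kW)
Step 1 — PE (W) = 266768.9 * 11.77 = 3139869.953 W
Step 2 — PE (kW) = 3139869.953 / 1000 ≈ 3139.9 kW (5 s.f.)

3139.9 kW


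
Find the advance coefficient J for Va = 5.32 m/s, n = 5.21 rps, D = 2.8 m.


Formula: J = Va / (n * D)
Step 1 — n * D = 5.21 * 2.8 = 14.588
Step 2 — J = 5.32 / 14.588 ≈ 0.36468 (5 s.f.)

0.36468


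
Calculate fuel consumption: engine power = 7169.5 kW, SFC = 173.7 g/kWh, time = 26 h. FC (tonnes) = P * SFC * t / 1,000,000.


Formula: FC (tonnes) = P * SFC * t / 1,000,000
Step 1 — P * SFC * t = 7169.5 * 173.7 * 26 = 32378895.9 g
Step 2 — FC (tonnes) = 32378895.9 / 1,000,000 ≈ 32.379 tonnes (5 s.f.)

32.379 tonnes


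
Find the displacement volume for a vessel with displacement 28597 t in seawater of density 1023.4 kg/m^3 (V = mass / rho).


Formula: V = mass / rho
Step 1 — convert tonnes to kg: 28597 t * 1000 = 28597000 kg
Step 2 — V = 28597000 / 1023.4 ≈ 27943 m^3 (5 s.f.)

27943 m^3


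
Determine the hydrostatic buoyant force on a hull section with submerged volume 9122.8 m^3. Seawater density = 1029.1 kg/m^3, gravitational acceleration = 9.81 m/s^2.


Formula: Fb = rho * g * V
Substituting: Fb = 1029.1 * 9.81 * 9122.8
Intermediate: 1029.1 * 9.81 = 10095.471
Result: Fb = 10095.471 * 9122.8 ≈ 92099000 N (5 s.f.)

92099000 N


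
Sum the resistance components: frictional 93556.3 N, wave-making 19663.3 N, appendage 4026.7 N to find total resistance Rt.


Formula: Rt = Rf + Rw + Ra
Substituting: Rt = 93556.3 + 19663.3 + 4026.7
Result: Rt = 117246.3 N

117246.3 N


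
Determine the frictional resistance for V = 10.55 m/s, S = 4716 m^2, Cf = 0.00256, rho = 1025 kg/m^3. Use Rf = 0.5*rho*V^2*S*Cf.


Formula: Rf = 0.5 * rho * V^2 * S * Cf
Step 1 — V^2 = 10.55^2 = 111.3025
Step 2 — 0.5 * rho * V^2 = 0.5 * 1025 * 111.3025 = 57042.53125
Step 3 — Rf = 57042.53125 * 4716 * 0.00256 ≈ 688670 N (5 s.f.)

688670 N


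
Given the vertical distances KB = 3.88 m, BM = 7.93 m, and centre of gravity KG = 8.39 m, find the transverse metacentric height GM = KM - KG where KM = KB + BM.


Formula: GM = KB + BM - KG
Step 1 — KM = KB + BM = 3.88 + 7.93 = 11.81 m
Step 2 — GM = KM - KG = 11.81 - 8.39 = 3.42 m

3.42 m


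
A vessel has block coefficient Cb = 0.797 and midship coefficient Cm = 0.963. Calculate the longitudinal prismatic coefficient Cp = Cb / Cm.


Formula: Cp = Cb / Cm
Substituting: Cp = 0.797 / 0.963
Result: Cp ≈ 0.82762 (5 s.f.)

0.82762


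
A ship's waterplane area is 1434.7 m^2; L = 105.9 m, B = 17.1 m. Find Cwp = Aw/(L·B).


Formula: Cwp = Aw / (L * B)
Step 1 — L * B = 105.9 * 17.1 = 1810.89 m^2
Step 2 — Cwp = 1434.7 / 1810.89 ≈ 0.79226 (5 s.f.)

0.79226


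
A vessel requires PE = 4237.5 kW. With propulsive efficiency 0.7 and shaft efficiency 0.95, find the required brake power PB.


Formula: PB = PE / (eta_D * eta_S)
Step 1 — combined efficiency = eta_D * eta_S = 0.7 * 0.95 = 0.665
Step 2 — PB = 4237.5 / 0.665 ≈ 6372.2 kW (5 s.f.)

6372.2 kW


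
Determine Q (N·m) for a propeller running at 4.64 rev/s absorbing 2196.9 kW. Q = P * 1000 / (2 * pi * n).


Formula: Q = P_W / (2 * pi * n)
Step 1 — P_W = 2196.9 kW * 1000 = 2196900.0 W
Step 2 — 2 * pi * n = 2 * pi * 4.64 = 29.15398
Step 3 — Q = 2196900.0 / 29.15398 ≈ 75355 N·m (5 s.f.)

75355 N·m


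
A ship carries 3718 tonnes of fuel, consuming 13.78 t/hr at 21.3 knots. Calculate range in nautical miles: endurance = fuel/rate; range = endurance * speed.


Formula: endurance = fuel / rate; range = endurance * speed
Step 1 — endurance = 3718 / 13.78 = 269.8113 hours
Step 2 — range = 269.8113 * 21.3 ≈ 5747.0 nautical miles (5 s.f.)

5747.0 NM


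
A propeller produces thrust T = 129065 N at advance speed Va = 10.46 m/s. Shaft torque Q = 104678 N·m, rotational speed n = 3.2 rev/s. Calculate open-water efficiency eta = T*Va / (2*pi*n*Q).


Formula: eta = T * Va / (2 * pi * n * Q)
Step 1 — numerator = T * Va = 129065 * 10.46 = 1350019.9
Step 2 — 2 * pi * n = 2 * pi * 3.2 = 20.106193
Step 3 — denominator = 20.106193 * 104678 = 2104676.07
Step 4 — eta = 1350019.9 / 2104676.07 ≈ 0.64144 (5 s.f.)

0.64144


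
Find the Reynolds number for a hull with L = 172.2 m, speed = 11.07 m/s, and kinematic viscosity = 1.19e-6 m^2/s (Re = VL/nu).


Formula: Re = V * L / nu
Step 1 — V * L = 11.07 * 172.2 = 1906.254 m^2/s
Step 2 — Re = 1906.254 / 1.19e-6 = 1.60e+09

1.60e+09


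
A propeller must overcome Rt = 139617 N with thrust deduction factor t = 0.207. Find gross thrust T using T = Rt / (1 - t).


Formula: T = Rt / (1 - t)
Step 1 — (1 - t) = 1 - 0.207 = 0.793
Step 2 — T = 139617 / 0.793 ≈ 176060 N (5 s.f.)

176060 N


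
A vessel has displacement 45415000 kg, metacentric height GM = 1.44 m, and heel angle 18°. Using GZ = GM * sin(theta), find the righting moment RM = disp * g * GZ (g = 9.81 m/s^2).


Formula: GZ = GM * sin(theta); RM = disp * g * GZ
Step 1 — GZ = 1.44 * sin(18°) = 1.44 * 0.309017 = 0.444984 m
Step 2 — RM = 45415000 * 9.81 * 0.444984 ≈ 198250000 N·m (5 s.f.)

198250000 N·m


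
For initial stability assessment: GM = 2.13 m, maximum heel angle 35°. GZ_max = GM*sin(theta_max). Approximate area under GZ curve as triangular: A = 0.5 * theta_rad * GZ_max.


Formula: GZ_max = GM * sin(theta); Area = 0.5 * theta_rad * GZ_max
Step 1 — GZ_max = 2.13 * sin(35°) = 2.13 * 0.573576 = 1.221717 m
Step 2 — theta_rad = 35 * pi/180 = 0.610865 rad
Step 3 — Area = 0.5 * 0.610865 * 1.221717 ≈ 0.37315 m·rad (5 s.f.)

0.37315 m·rad


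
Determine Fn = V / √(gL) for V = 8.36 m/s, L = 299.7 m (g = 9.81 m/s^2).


Formula: Fn = V / sqrt(g * L)
Step 1 — g * L = 9.81 * 299.7 = 2940.057
Step 2 — sqrt(g * L) = sqrt(2940.057) = 54.222292
Step 3 — Fn = 8.36 / 54.222292 ≈ 0.15418 (5 s.f.)

0.15418


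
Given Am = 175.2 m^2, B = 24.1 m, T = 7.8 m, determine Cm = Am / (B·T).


Formula: Cm = Am / (B * T)
Step 1 — B * T = 24.1 * 7.8 = 187.98 m^2
Step 2 — Cm = 175.2 / 187.98 ≈ 0.93201 (5 s.f.)

0.93201


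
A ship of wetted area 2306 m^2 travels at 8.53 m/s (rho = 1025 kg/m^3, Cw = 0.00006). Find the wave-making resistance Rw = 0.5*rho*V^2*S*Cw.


Formula: Rw = 0.5 * rho * V^2 * S * Cw
Step 1 — V^2 = 8.53^2 = 72.7609
Step 2 — 0.5 * rho * V^2 = 0.5 * 1025 * 72.7609 = 37289.96125
Step 3 — Rw = 37289.96125 * 2306 * 0.00006 ≈ 5159.4 N (5 s.f.)

5159.4 N


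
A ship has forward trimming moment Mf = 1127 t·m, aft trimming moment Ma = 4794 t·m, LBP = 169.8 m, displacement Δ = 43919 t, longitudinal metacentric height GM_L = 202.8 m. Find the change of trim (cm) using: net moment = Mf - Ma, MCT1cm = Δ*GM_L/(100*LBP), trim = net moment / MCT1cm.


Formula: net trimming moment = Mf - Ma; MCT1cm = Δ*GM_L/(100*LBP); trim = net moment / MCT1cm
Step 1 — net trimming moment = 1127 - 4794 = -3667 t·m
Step 2 — MCT1cm = 43919 * 202.8 / (100 * 169.8) = 524.5449 t·m/cm
Step 3 — trim = -3667 / 524.5449 ≈ -6.9908 cm (5 s.f.)

-6.9908 cm


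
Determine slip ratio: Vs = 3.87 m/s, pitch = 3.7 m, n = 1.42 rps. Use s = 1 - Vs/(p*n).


Formula: s = 1 - Vs / (p * n)
Step 1 — p * n = 3.7 * 1.42 = 5.254
Step 2 — Vs / (p*n) = 3.87 / 5.254 = 0.736582 (6 d.p.)
Step 3 — s = 1 - 0.736582 = 0.263418

0.263418


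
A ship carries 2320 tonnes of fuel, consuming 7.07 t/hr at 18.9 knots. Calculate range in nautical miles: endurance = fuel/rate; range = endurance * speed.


Formula: endurance = fuel / rate; range = endurance * speed
Step 1 — endurance = 2320 / 7.07 = 328.1471 hours
Step 2 — range = 328.1471 * 18.9 ≈ 6202.0 nautical miles (5 s.f.)

6202.0 NM


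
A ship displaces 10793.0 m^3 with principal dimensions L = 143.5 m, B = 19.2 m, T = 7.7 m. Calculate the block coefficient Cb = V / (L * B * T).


Formula: Cb = V / (L * B * T)
Step 1 — L * B * T = 143.5 * 19.2 * 7.7 = 21215.04 m^3
Step 2 — Cb = 10793.0 / 21215.04 ≈ 0.50874 (5 s.f.)

0.50874


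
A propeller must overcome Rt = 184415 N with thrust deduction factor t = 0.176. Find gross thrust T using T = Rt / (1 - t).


Formula: T = Rt / (1 - t)
Step 1 — (1 - t) = 1 - 0.176 = 0.824
Step 2 — T = 184415 / 0.824 ≈ 223800 N (5 s.f.)

223800 N


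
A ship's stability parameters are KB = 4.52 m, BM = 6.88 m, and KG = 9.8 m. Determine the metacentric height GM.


Formula: GM = KB + BM - KG
Step 1 — KM = KB + BM = 4.52 + 6.88 = 11.4 m
Step 2 — GM = KM - KG = 11.4 - 9.8 = 1.6 m

1.6 m


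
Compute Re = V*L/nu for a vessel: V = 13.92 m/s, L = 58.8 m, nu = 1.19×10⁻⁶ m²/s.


Formula: Re = V * L / nu
Step 1 — V * L = 13.92 * 58.8 = 818.496 m^2/s
Step 2 — Re = 818.496 / 1.19e-6 = 6.88e+08

6.88e+08
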